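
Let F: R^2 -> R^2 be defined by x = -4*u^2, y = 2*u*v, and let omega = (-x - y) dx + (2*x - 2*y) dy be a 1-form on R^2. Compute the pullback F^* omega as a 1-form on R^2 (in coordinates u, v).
F^* omega = (8*u*(-4*u^2 - v^2)) du + (8*u^2*(-2*u - v)) dv

Using F^*(f dg) = (f ∘ F) d(g ∘ F), substitute each coordinate x_i by F_i(u, v) in f_i, and replace dx_i by d F_i = (∂F_i/∂u) du + (∂F_i/∂v) dv.
  For the x component: f_1(F) = 2*u*(2*u - v); d F_1 = (-8*u) du + (0) dv
  For the y component: f_2(F) = 4*u*(-2*u - v); d F_2 = (2*v) du + (2*u) dv
Combining and collecting du, dv coefficients:
  coeff of du: 8*u*(-4*u^2 - v^2)
  coeff of dv: 8*u^2*(-2*u - v)
F^* omega = (8*u*(-4*u^2 - v^2)) du + (8*u^2*(-2*u - v)) dv.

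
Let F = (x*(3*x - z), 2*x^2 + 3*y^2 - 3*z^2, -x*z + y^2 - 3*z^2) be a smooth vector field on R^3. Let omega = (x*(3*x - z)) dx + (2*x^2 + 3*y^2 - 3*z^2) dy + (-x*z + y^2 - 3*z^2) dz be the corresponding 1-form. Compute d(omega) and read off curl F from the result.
d(omega) = (2*y + 6*z) dy ∧ dz + (-x + z) dz ∧ dx + (4*x) dx ∧ dy; curl F = (2*y + 6*z, -x + z, 4*x)

d omega = sum_{i<j} (∂f_j/∂x_i - ∂f_i/∂x_j) dx_i ∧ dx_j. Under the identification (dy ∧ dz, dz ∧ dx, dx ∧ dy) ↔ (e_x, e_y, e_z), the coefficients are exactly the components of curl F. Compute:
  ∂R/∂y - ∂Q/∂z = (2*y) - (-6*z) = 2*y + 6*z
  ∂P/∂z - ∂R/∂x = (-x) - (-z) = -x + z
  ∂Q/∂x - ∂P/∂y = (4*x) - (0) = 4*x.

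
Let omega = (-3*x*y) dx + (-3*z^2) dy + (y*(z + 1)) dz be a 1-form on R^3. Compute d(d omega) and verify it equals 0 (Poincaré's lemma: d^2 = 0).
d(d omega) = 0

Step 1: d omega = sum_{i<j} (∂f_j/∂x_i - ∂f_i/∂x_j) dx_i ∧ dx_j:
  coeff of dx ∧ dy: 3*x
  coeff of dx ∧ dz: 0
  coeff of dy ∧ dz: 7*z + 1
Step 2: Apply d again to each 2-form coefficient. The only possible 3-form in R^3 is dx ∧ dy ∧ dz, with coefficient
  ∂(coeff of dy∧dz)/∂x - ∂(coeff of dx∧dz)/∂y + ∂(coeff of dx∧dy)/∂z
  = ∂/∂x (7*z + 1) - ∂/∂y (0) + ∂/∂z (3*x).
Each of these terms simplifies to sums of mixed partials that cancel in pairs. The result is 0 (by equality of mixed partials for smooth functions — Schwarz / Clairaut).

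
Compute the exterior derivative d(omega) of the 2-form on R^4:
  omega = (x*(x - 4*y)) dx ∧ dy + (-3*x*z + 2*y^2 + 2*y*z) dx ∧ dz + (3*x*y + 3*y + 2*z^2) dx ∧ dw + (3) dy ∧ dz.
d(omega) = (-4*y - 2*z) dx ∧ dy ∧ dz + (-3*x - 3) dx ∧ dy ∧ dw + (-4*z) dx ∧ dz ∧ dw

For a 2-form omega = sum_{i<j} g_{ij} dx_i ∧ dx_j, the exterior derivative is
  d(omega) = sum_{i<j} d(g_{ij}) ∧ dx_i ∧ dx_j = sum_{i<j, k} (∂g_{ij}/∂x_k) dx_k ∧ dx_i ∧ dx_j.
Expand each term, using dx_k ∧ dx_i ∧ dx_j = sgn(permutation) dx_{(a)} ∧ dx_{(b)} ∧ dx_{(c)} with (a < b < c) sorted:
  d(-3*x*z + 2*y^2 + 2*y*z) includes (∂/∂y)(-3*x*z + 2*y^2 + 2*y*z) dy = (4*y + 2*z) dy, which multiplied by dx ∧ dz gives (-4*y - 2*z) dx ∧ dy ∧ dz
  d(3*x*y + 3*y + 2*z^2) includes (∂/∂y)(3*x*y + 3*y + 2*z^2) dy = (3*x + 3) dy, which multiplied by dx ∧ dw gives (-3*x - 3) dx ∧ dy ∧ dw
  d(3*x*y + 3*y + 2*z^2) includes (∂/∂z)(3*x*y + 3*y + 2*z^2) dz = (4*z) dz, which multiplied by dx ∧ dw gives (-4*z) dx ∧ dz ∧ dw
Collecting like 3-forms: d(omega) = (-4*y - 2*z) dx ∧ dy ∧ dz + (-3*x - 3) dx ∧ dy ∧ dw + (-4*z) dx ∧ dz ∧ dw.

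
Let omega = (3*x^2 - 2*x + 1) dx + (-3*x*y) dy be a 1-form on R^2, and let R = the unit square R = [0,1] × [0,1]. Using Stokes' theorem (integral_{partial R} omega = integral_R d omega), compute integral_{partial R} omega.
integral_(partial R) omega = -3/2

Stokes: integral_partial_R omega = integral_R d omega with d omega = (∂Q/∂x - ∂P/∂y) dx ∧ dy.
  ∂Q/∂x = -3*y
  ∂P/∂y = 0
  integrand = ∂Q/∂x - ∂P/∂y = -3*y.
Integrating over R: integral_0^1 integral_0^1 (-3*y) dx dy = -3/2.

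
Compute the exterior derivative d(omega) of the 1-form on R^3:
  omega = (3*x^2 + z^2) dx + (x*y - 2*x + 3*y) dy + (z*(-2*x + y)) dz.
d(omega) = (y - 2) dx ∧ dy + (-4*z) dx ∧ dz + (z) dy ∧ dz

For a 1-form omega = sum_i f_i dx_i, the exterior derivative is
  d(omega) = sum_{i < j} (∂f_j/∂x_i - ∂f_i/∂x_j) dx_i ∧ dx_j.
  coefficient of dx ∧ dy: ∂f_2/∂x - ∂f_1/∂y = ∂(x*y - 2*x + 3*y)/∂x - ∂(3*x^2 + z^2)/∂y = y - 2
  coefficient of dx ∧ dz: ∂f_3/∂x - ∂f_1/∂z = ∂(z*(-2*x + y))/∂x - ∂(3*x^2 + z^2)/∂z = -4*z
  coefficient of dy ∧ dz: ∂f_3/∂y - ∂f_2/∂z = ∂(z*(-2*x + y))/∂y - ∂(x*y - 2*x + 3*y)/∂z = z
Assembling: d(omega) = (y - 2) dx ∧ dy + (-4*z) dx ∧ dz + (z) dy ∧ dz.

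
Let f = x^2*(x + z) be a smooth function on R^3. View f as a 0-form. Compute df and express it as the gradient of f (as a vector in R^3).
df = (x*(3*x + 2*z)) dx + (0) dy + (x^2) dz; grad f = (x*(3*x + 2*z), 0, x^2)

For a 0-form f, d f = (∂f/∂x) dx + (∂f/∂y) dy + (∂f/∂z) dz. The components of the vector representation are exactly the entries of grad f in Cartesian coordinates:
  ∂f/∂x = x*(3*x + 2*z)
  ∂f/∂y = 0
  ∂f/∂z = x^2.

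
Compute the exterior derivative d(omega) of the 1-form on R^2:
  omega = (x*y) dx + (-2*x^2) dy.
d(omega) = (-5*x) dx ∧ dy

For a 1-form omega = sum_i f_i dx_i, the exterior derivative is
  d(omega) = sum_{i < j} (∂f_j/∂x_i - ∂f_i/∂x_j) dx_i ∧ dx_j.
  coefficient of dx ∧ dy: ∂f_2/∂x - ∂f_1/∂y = ∂(-2*x^2)/∂x - ∂(x*y)/∂y = -5*x
Assembling: d(omega) = (-5*x) dx ∧ dy.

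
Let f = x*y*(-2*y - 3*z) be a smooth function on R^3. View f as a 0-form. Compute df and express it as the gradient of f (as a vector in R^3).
df = (y*(-2*y - 3*z)) dx + (x*(-4*y - 3*z)) dy + (-3*x*y) dz; grad f = (y*(-2*y - 3*z), x*(-4*y - 3*z), -3*x*y)

For a 0-form f, d f = (∂f/∂x) dx + (∂f/∂y) dy + (∂f/∂z) dz. The components of the vector representation are exactly the entries of grad f in Cartesian coordinates:
  ∂f/∂x = y*(-2*y - 3*z)
  ∂f/∂y = x*(-4*y - 3*z)
  ∂f/∂z = -3*x*y.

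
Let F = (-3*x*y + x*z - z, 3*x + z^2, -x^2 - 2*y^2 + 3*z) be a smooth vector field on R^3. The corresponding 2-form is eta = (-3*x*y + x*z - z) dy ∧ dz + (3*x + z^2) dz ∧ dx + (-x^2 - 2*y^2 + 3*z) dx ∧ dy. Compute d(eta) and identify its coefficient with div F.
d(eta) = (-3*y + z + 3) dx ∧ dy ∧ dz; div F = -3*y + z + 3

For a 2-form in R^3 of the form above, applying d gives a 3-form with coefficient ∂P/∂x + ∂Q/∂y + ∂R/∂z:
  ∂P/∂x = -3*y + z
  ∂Q/∂y = 0
  ∂R/∂z = 3
Sum = -3*y + z + 3, which is exactly div F.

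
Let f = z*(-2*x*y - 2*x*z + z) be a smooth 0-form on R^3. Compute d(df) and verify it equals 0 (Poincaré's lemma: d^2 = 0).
d(df) = 0

Step 1: df = sum_i (∂f/∂x_i) dx_i = (2*z*(-y - z)) dx + (-2*x*z) dy + (-2*x*y - 4*x*z + 2*z) dz.
Step 2: Apply d again. Using the 1-form formula, the coefficient of dx ∧ dy in d(df) is ∂^2 f/∂x ∂y - ∂^2 f/∂y ∂x = (-2*z) - (-2*z) = 0 (equality of mixed partials for smooth f).
Similarly for dx ∧ dz and dy ∧ dz — all coefficients vanish. So d(df) = 0.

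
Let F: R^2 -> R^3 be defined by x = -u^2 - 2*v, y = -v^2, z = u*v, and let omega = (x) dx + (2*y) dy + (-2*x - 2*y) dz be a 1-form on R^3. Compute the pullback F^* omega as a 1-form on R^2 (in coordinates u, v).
F^* omega = (2*u^3 + 2*u^2*v + 4*u*v + 2*v^3 + 4*v^2) du + (2*u^3 + 2*u^2 + 2*u*v^2 + 4*u*v + 4*v^3 + 4*v) dv

Using F^*(f dg) = (f ∘ F) d(g ∘ F), substitute each coordinate x_i by F_i(u, v) in f_i, and replace dx_i by d F_i = (∂F_i/∂u) du + (∂F_i/∂v) dv.
  For the x component: f_1(F) = -u^2 - 2*v; d F_1 = (-2*u) du + (-2) dv
  For the y component: f_2(F) = -2*v^2; d F_2 = (0) du + (-2*v) dv
  For the z component: f_3(F) = 2*u^2 + 2*v^2 + 4*v; d F_3 = (v) du + (u) dv
Combining and collecting du, dv coefficients:
  coeff of du: 2*u^3 + 2*u^2*v + 4*u*v + 2*v^3 + 4*v^2
  coeff of dv: 2*u^3 + 2*u^2 + 2*u*v^2 + 4*u*v + 4*v^3 + 4*v
F^* omega = (2*u^3 + 2*u^2*v + 4*u*v + 2*v^3 + 4*v^2) du + (2*u^3 + 2*u^2 + 2*u*v^2 + 4*u*v + 4*v^3 + 4*v) dv.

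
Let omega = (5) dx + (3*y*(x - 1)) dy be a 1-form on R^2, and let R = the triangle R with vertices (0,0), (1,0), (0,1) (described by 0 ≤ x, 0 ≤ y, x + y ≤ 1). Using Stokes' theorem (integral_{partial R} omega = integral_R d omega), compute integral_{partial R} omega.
integral_(partial R) omega = 1/2

Stokes: integral_partial_R omega = integral_R d omega with d omega = (∂Q/∂x - ∂P/∂y) dx ∧ dy.
  ∂Q/∂x = 3*y
  ∂P/∂y = 0
  integrand = ∂Q/∂x - ∂P/∂y = 3*y.
Integrating over R: integral_0^1 integral_0^{1-x} (3*y) dy dx = 1/2.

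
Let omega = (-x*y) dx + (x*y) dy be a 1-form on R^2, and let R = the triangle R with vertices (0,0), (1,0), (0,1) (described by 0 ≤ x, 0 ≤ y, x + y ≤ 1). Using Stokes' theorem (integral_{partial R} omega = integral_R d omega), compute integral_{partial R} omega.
integral_(partial R) omega = 1/3

Stokes: integral_partial_R omega = integral_R d omega with d omega = (∂Q/∂x - ∂P/∂y) dx ∧ dy.
  ∂Q/∂x = y
  ∂P/∂y = -x
  integrand = ∂Q/∂x - ∂P/∂y = x + y.
Integrating over R: integral_0^1 integral_0^{1-x} (x + y) dy dx = 1/3.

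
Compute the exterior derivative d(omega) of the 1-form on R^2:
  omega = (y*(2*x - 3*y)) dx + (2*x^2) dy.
d(omega) = (2*x + 6*y) dx ∧ dy

For a 1-form omega = sum_i f_i dx_i, the exterior derivative is
  d(omega) = sum_{i < j} (∂f_j/∂x_i - ∂f_i/∂x_j) dx_i ∧ dx_j.
  coefficient of dx ∧ dy: ∂f_2/∂x - ∂f_1/∂y = ∂(2*x^2)/∂x - ∂(y*(2*x - 3*y))/∂y = 2*x + 6*y
Assembling: d(omega) = (2*x + 6*y) dx ∧ dy.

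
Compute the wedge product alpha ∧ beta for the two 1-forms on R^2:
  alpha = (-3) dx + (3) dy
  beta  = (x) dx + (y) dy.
alpha ∧ beta = (-3*x - 3*y) dx ∧ dy

Distribute the wedge, using dx_i ∧ dx_j = -dx_j ∧ dx_i and dx_i ∧ dx_i = 0. For each pair (i, j) with i < j, the coefficient of dx_i ∧ dx_j in alpha ∧ beta is (alpha_i * beta_j - alpha_j * beta_i). Collecting: alpha ∧ beta = (-3*x - 3*y) dx ∧ dy.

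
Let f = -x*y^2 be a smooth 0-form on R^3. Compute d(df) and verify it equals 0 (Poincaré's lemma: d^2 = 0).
d(df) = 0

Step 1: df = sum_i (∂f/∂x_i) dx_i = (-y^2) dx + (-2*x*y) dy + (0) dz.
Step 2: Apply d again. Using the 1-form formula, the coefficient of dx ∧ dy in d(df) is ∂^2 f/∂x ∂y - ∂^2 f/∂y ∂x = (-2*y) - (-2*y) = 0 (equality of mixed partials for smooth f).
Similarly for dx ∧ dz and dy ∧ dz — all coefficients vanish. So d(df) = 0.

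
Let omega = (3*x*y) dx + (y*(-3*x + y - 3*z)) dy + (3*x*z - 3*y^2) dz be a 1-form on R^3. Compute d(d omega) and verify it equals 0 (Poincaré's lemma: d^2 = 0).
d(d omega) = 0

Step 1: d omega = sum_{i<j} (∂f_j/∂x_i - ∂f_i/∂x_j) dx_i ∧ dx_j:
  coeff of dx ∧ dy: -3*x - 3*y
  coeff of dx ∧ dz: 3*z
  coeff of dy ∧ dz: -3*y
Step 2: Apply d again to each 2-form coefficient. The only possible 3-form in R^3 is dx ∧ dy ∧ dz, with coefficient
  ∂(coeff of dy∧dz)/∂x - ∂(coeff of dx∧dz)/∂y + ∂(coeff of dx∧dy)/∂z
  = ∂/∂x (-3*y) - ∂/∂y (3*z) + ∂/∂z (-3*x - 3*y).
Each of these terms simplifies to sums of mixed partials that cancel in pairs. The result is 0 (by equality of mixed partials for smooth functions — Schwarz / Clairaut).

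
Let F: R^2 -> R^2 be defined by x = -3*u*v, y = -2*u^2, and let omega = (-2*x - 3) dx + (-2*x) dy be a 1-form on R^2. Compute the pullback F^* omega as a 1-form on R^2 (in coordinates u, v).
F^* omega = (3*v*(-8*u^2 - 6*u*v + 3)) du + (9*u*(-2*u*v + 1)) dv

Using F^*(f dg) = (f ∘ F) d(g ∘ F), substitute each coordinate x_i by F_i(u, v) in f_i, and replace dx_i by d F_i = (∂F_i/∂u) du + (∂F_i/∂v) dv.
  For the x component: f_1(F) = 6*u*v - 3; d F_1 = (-3*v) du + (-3*u) dv
  For the y component: f_2(F) = 6*u*v; d F_2 = (-4*u) du + (0) dv
Combining and collecting du, dv coefficients:
  coeff of du: 3*v*(-8*u^2 - 6*u*v + 3)
  coeff of dv: 9*u*(-2*u*v + 1)
F^* omega = (3*v*(-8*u^2 - 6*u*v + 3)) du + (9*u*(-2*u*v + 1)) dv.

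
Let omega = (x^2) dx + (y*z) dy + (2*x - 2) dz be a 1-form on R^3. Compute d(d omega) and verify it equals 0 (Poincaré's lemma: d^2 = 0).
d(d omega) = 0

Step 1: d omega = sum_{i<j} (∂f_j/∂x_i - ∂f_i/∂x_j) dx_i ∧ dx_j:
  coeff of dx ∧ dy: 0
  coeff of dx ∧ dz: 2
  coeff of dy ∧ dz: -y
Step 2: Apply d again to each 2-form coefficient. The only possible 3-form in R^3 is dx ∧ dy ∧ dz, with coefficient
  ∂(coeff of dy∧dz)/∂x - ∂(coeff of dx∧dz)/∂y + ∂(coeff of dx∧dy)/∂z
  = ∂/∂x (-y) - ∂/∂y (2) + ∂/∂z (0).
Each of these terms simplifies to sums of mixed partials that cancel in pairs. The result is 0 (by equality of mixed partials for smooth functions — Schwarz / Clairaut).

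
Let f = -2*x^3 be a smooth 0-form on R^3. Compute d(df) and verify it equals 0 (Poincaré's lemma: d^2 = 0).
d(df) = 0

Step 1: df = sum_i (∂f/∂x_i) dx_i = (-6*x^2) dx + (0) dy + (0) dz.
Step 2: Apply d again. Using the 1-form formula, the coefficient of dx ∧ dy in d(df) is ∂^2 f/∂x ∂y - ∂^2 f/∂y ∂x = (0) - (0) = 0 (equality of mixed partials for smooth f).
Similarly for dx ∧ dz and dy ∧ dz — all coefficients vanish. So d(df) = 0.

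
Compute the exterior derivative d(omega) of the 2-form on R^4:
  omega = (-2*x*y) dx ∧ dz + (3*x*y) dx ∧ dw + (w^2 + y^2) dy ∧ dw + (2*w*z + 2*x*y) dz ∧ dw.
d(omega) = (2*x) dx ∧ dy ∧ dz + (-3*x) dx ∧ dy ∧ dw + (2*y) dx ∧ dz ∧ dw + (2*x) dy ∧ dz ∧ dw

For a 2-form omega = sum_{i<j} g_{ij} dx_i ∧ dx_j, the exterior derivative is
  d(omega) = sum_{i<j} d(g_{ij}) ∧ dx_i ∧ dx_j = sum_{i<j, k} (∂g_{ij}/∂x_k) dx_k ∧ dx_i ∧ dx_j.
Expand each term, using dx_k ∧ dx_i ∧ dx_j = sgn(permutation) dx_{(a)} ∧ dx_{(b)} ∧ dx_{(c)} with (a < b < c) sorted:
  d(-2*x*y) includes (∂/∂y)(-2*x*y) dy = (-2*x) dy, which multiplied by dx ∧ dz gives (2*x) dx ∧ dy ∧ dz
  d(3*x*y) includes (∂/∂y)(3*x*y) dy = (3*x) dy, which multiplied by dx ∧ dw gives (-3*x) dx ∧ dy ∧ dw
  d(2*w*z + 2*x*y) includes (∂/∂x)(2*w*z + 2*x*y) dx = (2*y) dx, which multiplied by dz ∧ dw gives (2*y) dx ∧ dz ∧ dw
  d(2*w*z + 2*x*y) includes (∂/∂y)(2*w*z + 2*x*y) dy = (2*x) dy, which multiplied by dz ∧ dw gives (2*x) dy ∧ dz ∧ dw
Collecting like 3-forms: d(omega) = (2*x) dx ∧ dy ∧ dz + (-3*x) dx ∧ dy ∧ dw + (2*y) dx ∧ dz ∧ dw + (2*x) dy ∧ dz ∧ dw.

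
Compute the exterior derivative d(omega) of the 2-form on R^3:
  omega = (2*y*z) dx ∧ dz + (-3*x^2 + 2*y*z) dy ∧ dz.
d(omega) = (-6*x - 2*z) dx ∧ dy ∧ dz

For a 2-form omega = sum_{i<j} g_{ij} dx_i ∧ dx_j, the exterior derivative is
  d(omega) = sum_{i<j} d(g_{ij}) ∧ dx_i ∧ dx_j = sum_{i<j, k} (∂g_{ij}/∂x_k) dx_k ∧ dx_i ∧ dx_j.
Expand each term, using dx_k ∧ dx_i ∧ dx_j = sgn(permutation) dx_{(a)} ∧ dx_{(b)} ∧ dx_{(c)} with (a < b < c) sorted:
  d(2*y*z) includes (∂/∂y)(2*y*z) dy = (2*z) dy, which multiplied by dx ∧ dz gives (-2*z) dx ∧ dy ∧ dz
  d(-3*x^2 + 2*y*z) includes (∂/∂x)(-3*x^2 + 2*y*z) dx = (-6*x) dx, which multiplied by dy ∧ dz gives (-6*x) dx ∧ dy ∧ dz
Collecting like 3-forms: d(omega) = (-6*x - 2*z) dx ∧ dy ∧ dz.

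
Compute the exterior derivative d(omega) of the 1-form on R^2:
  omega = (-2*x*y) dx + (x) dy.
d(omega) = (2*x + 1) dx ∧ dy

For a 1-form omega = sum_i f_i dx_i, the exterior derivative is
  d(omega) = sum_{i < j} (∂f_j/∂x_i - ∂f_i/∂x_j) dx_i ∧ dx_j.
  coefficient of dx ∧ dy: ∂f_2/∂x - ∂f_1/∂y = ∂(x)/∂x - ∂(-2*x*y)/∂y = 2*x + 1
Assembling: d(omega) = (2*x + 1) dx ∧ dy.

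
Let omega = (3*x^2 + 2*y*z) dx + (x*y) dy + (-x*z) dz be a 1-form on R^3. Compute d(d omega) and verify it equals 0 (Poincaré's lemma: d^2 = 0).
d(d omega) = 0

Step 1: d omega = sum_{i<j} (∂f_j/∂x_i - ∂f_i/∂x_j) dx_i ∧ dx_j:
  coeff of dx ∧ dy: y - 2*z
  coeff of dx ∧ dz: -2*y - z
  coeff of dy ∧ dz: 0
Step 2: Apply d again to each 2-form coefficient. The only possible 3-form in R^3 is dx ∧ dy ∧ dz, with coefficient
  ∂(coeff of dy∧dz)/∂x - ∂(coeff of dx∧dz)/∂y + ∂(coeff of dx∧dy)/∂z
  = ∂/∂x (0) - ∂/∂y (-2*y - z) + ∂/∂z (y - 2*z).
Each of these terms simplifies to sums of mixed partials that cancel in pairs. The result is 0 (by equality of mixed partials for smooth functions — Schwarz / Clairaut).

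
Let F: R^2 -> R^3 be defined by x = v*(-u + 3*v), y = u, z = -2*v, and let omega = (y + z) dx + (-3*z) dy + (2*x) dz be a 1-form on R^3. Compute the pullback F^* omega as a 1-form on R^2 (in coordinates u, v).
F^* omega = (v*(-u + 2*v + 6)) du + (-u^2 + 12*u*v - 24*v^2) dv

Using F^*(f dg) = (f ∘ F) d(g ∘ F), substitute each coordinate x_i by F_i(u, v) in f_i, and replace dx_i by d F_i = (∂F_i/∂u) du + (∂F_i/∂v) dv.
  For the x component: f_1(F) = u - 2*v; d F_1 = (-v) du + (-u + 6*v) dv
  For the y component: f_2(F) = 6*v; d F_2 = (1) du + (0) dv
  For the z component: f_3(F) = 2*v*(-u + 3*v); d F_3 = (0) du + (-2) dv
Combining and collecting du, dv coefficients:
  coeff of du: v*(-u + 2*v + 6)
  coeff of dv: -u^2 + 12*u*v - 24*v^2
F^* omega = (v*(-u + 2*v + 6)) du + (-u^2 + 12*u*v - 24*v^2) dv.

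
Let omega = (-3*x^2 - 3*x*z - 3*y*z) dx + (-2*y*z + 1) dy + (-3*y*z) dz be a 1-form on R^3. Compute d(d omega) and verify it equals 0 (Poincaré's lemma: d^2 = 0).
d(d omega) = 0

Step 1: d omega = sum_{i<j} (∂f_j/∂x_i - ∂f_i/∂x_j) dx_i ∧ dx_j:
  coeff of dx ∧ dy: 3*z
  coeff of dx ∧ dz: 3*x + 3*y
  coeff of dy ∧ dz: 2*y - 3*z
Step 2: Apply d again to each 2-form coefficient. The only possible 3-form in R^3 is dx ∧ dy ∧ dz, with coefficient
  ∂(coeff of dy∧dz)/∂x - ∂(coeff of dx∧dz)/∂y + ∂(coeff of dx∧dy)/∂z
  = ∂/∂x (2*y - 3*z) - ∂/∂y (3*x + 3*y) + ∂/∂z (3*z).
Each of these terms simplifies to sums of mixed partials that cancel in pairs. The result is 0 (by equality of mixed partials for smooth functions — Schwarz / Clairaut).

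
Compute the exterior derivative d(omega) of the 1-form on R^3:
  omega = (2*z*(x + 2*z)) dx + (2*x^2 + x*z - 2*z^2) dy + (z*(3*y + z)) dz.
d(omega) = (4*x + z) dx ∧ dy + (-2*x - 8*z) dx ∧ dz + (-x + 7*z) dy ∧ dz

For a 1-form omega = sum_i f_i dx_i, the exterior derivative is
  d(omega) = sum_{i < j} (∂f_j/∂x_i - ∂f_i/∂x_j) dx_i ∧ dx_j.
  coefficient of dx ∧ dy: ∂f_2/∂x - ∂f_1/∂y = ∂(2*x^2 + x*z - 2*z^2)/∂x - ∂(2*z*(x + 2*z))/∂y = 4*x + z
  coefficient of dx ∧ dz: ∂f_3/∂x - ∂f_1/∂z = ∂(z*(3*y + z))/∂x - ∂(2*z*(x + 2*z))/∂z = -2*x - 8*z
  coefficient of dy ∧ dz: ∂f_3/∂y - ∂f_2/∂z = ∂(z*(3*y + z))/∂y - ∂(2*x^2 + x*z - 2*z^2)/∂z = -x + 7*z
Assembling: d(omega) = (4*x + z) dx ∧ dy + (-2*x - 8*z) dx ∧ dz + (-x + 7*z) dy ∧ dz.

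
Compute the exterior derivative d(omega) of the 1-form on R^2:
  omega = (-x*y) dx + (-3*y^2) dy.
d(omega) = (x) dx ∧ dy

For a 1-form omega = sum_i f_i dx_i, the exterior derivative is
  d(omega) = sum_{i < j} (∂f_j/∂x_i - ∂f_i/∂x_j) dx_i ∧ dx_j.
  coefficient of dx ∧ dy: ∂f_2/∂x - ∂f_1/∂y = ∂(-3*y^2)/∂x - ∂(-x*y)/∂y = x
Assembling: d(omega) = (x) dx ∧ dy.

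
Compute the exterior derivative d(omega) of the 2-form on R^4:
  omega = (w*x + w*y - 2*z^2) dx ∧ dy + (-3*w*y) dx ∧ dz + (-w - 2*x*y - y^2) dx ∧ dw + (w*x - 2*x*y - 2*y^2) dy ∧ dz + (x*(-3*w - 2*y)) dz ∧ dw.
d(omega) = (4*w - 2*y - 4*z) dx ∧ dy ∧ dz + (3*x + 3*y) dx ∧ dy ∧ dw + (-3*w - 5*y) dx ∧ dz ∧ dw + (-x) dy ∧ dz ∧ dw

For a 2-form omega = sum_{i<j} g_{ij} dx_i ∧ dx_j, the exterior derivative is
  d(omega) = sum_{i<j} d(g_{ij}) ∧ dx_i ∧ dx_j = sum_{i<j, k} (∂g_{ij}/∂x_k) dx_k ∧ dx_i ∧ dx_j.
Expand each term, using dx_k ∧ dx_i ∧ dx_j = sgn(permutation) dx_{(a)} ∧ dx_{(b)} ∧ dx_{(c)} with (a < b < c) sorted:
  d(w*x + w*y - 2*z^2) includes (∂/∂z)(w*x + w*y - 2*z^2) dz = (-4*z) dz, which multiplied by dx ∧ dy gives (-4*z) dx ∧ dy ∧ dz
  d(w*x + w*y - 2*z^2) includes (∂/∂w)(w*x + w*y - 2*z^2) dw = (x + y) dw, which multiplied by dx ∧ dy gives (x + y) dx ∧ dy ∧ dw
  d(-3*w*y) includes (∂/∂y)(-3*w*y) dy = (-3*w) dy, which multiplied by dx ∧ dz gives (3*w) dx ∧ dy ∧ dz
  d(-3*w*y) includes (∂/∂w)(-3*w*y) dw = (-3*y) dw, which multiplied by dx ∧ dz gives (-3*y) dx ∧ dz ∧ dw
  d(-w - 2*x*y - y^2) includes (∂/∂y)(-w - 2*x*y - y^2) dy = (-2*x - 2*y) dy, which multiplied by dx ∧ dw gives (2*x + 2*y) dx ∧ dy ∧ dw
  d(w*x - 2*x*y - 2*y^2) includes (∂/∂x)(w*x - 2*x*y - 2*y^2) dx = (w - 2*y) dx, which multiplied by dy ∧ dz gives (w - 2*y) dx ∧ dy ∧ dz
  d(w*x - 2*x*y - 2*y^2) includes (∂/∂w)(w*x - 2*x*y - 2*y^2) dw = (x) dw, which multiplied by dy ∧ dz gives (x) dy ∧ dz ∧ dw
  d(x*(-3*w - 2*y)) includes (∂/∂x)(x*(-3*w - 2*y)) dx = (-3*w - 2*y) dx, which multiplied by dz ∧ dw gives (-3*w - 2*y) dx ∧ dz ∧ dw
  d(x*(-3*w - 2*y)) includes (∂/∂y)(x*(-3*w - 2*y)) dy = (-2*x) dy, which multiplied by dz ∧ dw gives (-2*x) dy ∧ dz ∧ dw
Collecting like 3-forms: d(omega) = (4*w - 2*y - 4*z) dx ∧ dy ∧ dz + (3*x + 3*y) dx ∧ dy ∧ dw + (-3*w - 5*y) dx ∧ dz ∧ dw + (-x) dy ∧ dz ∧ dw.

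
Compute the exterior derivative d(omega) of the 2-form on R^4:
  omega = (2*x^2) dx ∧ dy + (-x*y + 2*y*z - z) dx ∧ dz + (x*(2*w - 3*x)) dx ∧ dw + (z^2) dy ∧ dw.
d(omega) = (x - 2*z) dx ∧ dy ∧ dz + (-2*z) dy ∧ dz ∧ dw

For a 2-form omega = sum_{i<j} g_{ij} dx_i ∧ dx_j, the exterior derivative is
  d(omega) = sum_{i<j} d(g_{ij}) ∧ dx_i ∧ dx_j = sum_{i<j, k} (∂g_{ij}/∂x_k) dx_k ∧ dx_i ∧ dx_j.
Expand each term, using dx_k ∧ dx_i ∧ dx_j = sgn(permutation) dx_{(a)} ∧ dx_{(b)} ∧ dx_{(c)} with (a < b < c) sorted:
  d(-x*y + 2*y*z - z) includes (∂/∂y)(-x*y + 2*y*z - z) dy = (-x + 2*z) dy, which multiplied by dx ∧ dz gives (x - 2*z) dx ∧ dy ∧ dz
  d(z^2) includes (∂/∂z)(z^2) dz = (2*z) dz, which multiplied by dy ∧ dw gives (-2*z) dy ∧ dz ∧ dw
Collecting like 3-forms: d(omega) = (x - 2*z) dx ∧ dy ∧ dz + (-2*z) dy ∧ dz ∧ dw.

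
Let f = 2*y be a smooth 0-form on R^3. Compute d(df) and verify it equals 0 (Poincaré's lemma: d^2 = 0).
d(df) = 0

Step 1: df = sum_i (∂f/∂x_i) dx_i = (0) dx + (2) dy + (0) dz.
Step 2: Apply d again. Using the 1-form formula, the coefficient of dx ∧ dy in d(df) is ∂^2 f/∂x ∂y - ∂^2 f/∂y ∂x = (0) - (0) = 0 (equality of mixed partials for smooth f).
Similarly for dx ∧ dz and dy ∧ dz — all coefficients vanish. So d(df) = 0.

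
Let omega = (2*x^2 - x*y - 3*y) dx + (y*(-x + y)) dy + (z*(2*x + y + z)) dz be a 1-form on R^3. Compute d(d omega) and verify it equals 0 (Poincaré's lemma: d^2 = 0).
d(d omega) = 0

Step 1: d omega = sum_{i<j} (∂f_j/∂x_i - ∂f_i/∂x_j) dx_i ∧ dx_j:
  coeff of dx ∧ dy: x - y + 3
  coeff of dx ∧ dz: 2*z
  coeff of dy ∧ dz: z
Step 2: Apply d again to each 2-form coefficient. The only possible 3-form in R^3 is dx ∧ dy ∧ dz, with coefficient
  ∂(coeff of dy∧dz)/∂x - ∂(coeff of dx∧dz)/∂y + ∂(coeff of dx∧dy)/∂z
  = ∂/∂x (z) - ∂/∂y (2*z) + ∂/∂z (x - y + 3).
Each of these terms simplifies to sums of mixed partials that cancel in pairs. The result is 0 (by equality of mixed partials for smooth functions — Schwarz / Clairaut).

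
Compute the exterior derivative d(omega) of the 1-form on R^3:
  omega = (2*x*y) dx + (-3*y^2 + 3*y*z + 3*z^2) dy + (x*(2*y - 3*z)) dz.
d(omega) = (-2*x) dx ∧ dy + (2*y - 3*z) dx ∧ dz + (2*x - 3*y - 6*z) dy ∧ dz

For a 1-form omega = sum_i f_i dx_i, the exterior derivative is
  d(omega) = sum_{i < j} (∂f_j/∂x_i - ∂f_i/∂x_j) dx_i ∧ dx_j.
  coefficient of dx ∧ dy: ∂f_2/∂x - ∂f_1/∂y = ∂(-3*y^2 + 3*y*z + 3*z^2)/∂x - ∂(2*x*y)/∂y = -2*x
  coefficient of dx ∧ dz: ∂f_3/∂x - ∂f_1/∂z = ∂(x*(2*y - 3*z))/∂x - ∂(2*x*y)/∂z = 2*y - 3*z
  coefficient of dy ∧ dz: ∂f_3/∂y - ∂f_2/∂z = ∂(x*(2*y - 3*z))/∂y - ∂(-3*y^2 + 3*y*z + 3*z^2)/∂z = 2*x - 3*y - 6*z
Assembling: d(omega) = (-2*x) dx ∧ dy + (2*y - 3*z) dx ∧ dz + (2*x - 3*y - 6*z) dy ∧ dz.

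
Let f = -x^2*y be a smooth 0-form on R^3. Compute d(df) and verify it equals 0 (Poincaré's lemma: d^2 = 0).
d(df) = 0

Step 1: df = sum_i (∂f/∂x_i) dx_i = (-2*x*y) dx + (-x^2) dy + (0) dz.
Step 2: Apply d again. Using the 1-form formula, the coefficient of dx ∧ dy in d(df) is ∂^2 f/∂x ∂y - ∂^2 f/∂y ∂x = (-2*x) - (-2*x) = 0 (equality of mixed partials for smooth f).
Similarly for dx ∧ dz and dy ∧ dz — all coefficients vanish. So d(df) = 0.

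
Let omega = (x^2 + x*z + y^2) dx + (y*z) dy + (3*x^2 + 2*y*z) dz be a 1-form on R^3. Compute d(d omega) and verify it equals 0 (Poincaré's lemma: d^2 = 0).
d(d omega) = 0

Step 1: d omega = sum_{i<j} (∂f_j/∂x_i - ∂f_i/∂x_j) dx_i ∧ dx_j:
  coeff of dx ∧ dy: -2*y
  coeff of dx ∧ dz: 5*x
  coeff of dy ∧ dz: -y + 2*z
Step 2: Apply d again to each 2-form coefficient. The only possible 3-form in R^3 is dx ∧ dy ∧ dz, with coefficient
  ∂(coeff of dy∧dz)/∂x - ∂(coeff of dx∧dz)/∂y + ∂(coeff of dx∧dy)/∂z
  = ∂/∂x (-y + 2*z) - ∂/∂y (5*x) + ∂/∂z (-2*y).
Each of these terms simplifies to sums of mixed partials that cancel in pairs. The result is 0 (by equality of mixed partials for smooth functions — Schwarz / Clairaut).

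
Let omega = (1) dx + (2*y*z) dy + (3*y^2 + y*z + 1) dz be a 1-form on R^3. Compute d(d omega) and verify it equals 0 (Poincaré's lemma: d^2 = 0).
d(d omega) = 0

Step 1: d omega = sum_{i<j} (∂f_j/∂x_i - ∂f_i/∂x_j) dx_i ∧ dx_j:
  coeff of dx ∧ dy: 0
  coeff of dx ∧ dz: 0
  coeff of dy ∧ dz: 4*y + z
Step 2: Apply d again to each 2-form coefficient. The only possible 3-form in R^3 is dx ∧ dy ∧ dz, with coefficient
  ∂(coeff of dy∧dz)/∂x - ∂(coeff of dx∧dz)/∂y + ∂(coeff of dx∧dy)/∂z
  = ∂/∂x (4*y + z) - ∂/∂y (0) + ∂/∂z (0).
Each of these terms simplifies to sums of mixed partials that cancel in pairs. The result is 0 (by equality of mixed partials for smooth functions — Schwarz / Clairaut).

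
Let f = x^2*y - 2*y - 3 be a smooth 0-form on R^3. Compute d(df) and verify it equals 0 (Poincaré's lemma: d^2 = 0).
d(df) = 0

Step 1: df = sum_i (∂f/∂x_i) dx_i = (2*x*y) dx + (x^2 - 2) dy + (0) dz.
Step 2: Apply d again. Using the 1-form formula, the coefficient of dx ∧ dy in d(df) is ∂^2 f/∂x ∂y - ∂^2 f/∂y ∂x = (2*x) - (2*x) = 0 (equality of mixed partials for smooth f).
Similarly for dx ∧ dz and dy ∧ dz — all coefficients vanish. So d(df) = 0.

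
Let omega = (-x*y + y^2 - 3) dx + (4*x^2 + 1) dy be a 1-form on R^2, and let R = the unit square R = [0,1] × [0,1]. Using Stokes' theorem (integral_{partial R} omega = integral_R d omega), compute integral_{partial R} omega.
integral_(partial R) omega = 7/2

Stokes: integral_partial_R omega = integral_R d omega with d omega = (∂Q/∂x - ∂P/∂y) dx ∧ dy.
  ∂Q/∂x = 8*x
  ∂P/∂y = -x + 2*y
  integrand = ∂Q/∂x - ∂P/∂y = 9*x - 2*y.
Integrating over R: integral_0^1 integral_0^1 (9*x - 2*y) dx dy = 7/2.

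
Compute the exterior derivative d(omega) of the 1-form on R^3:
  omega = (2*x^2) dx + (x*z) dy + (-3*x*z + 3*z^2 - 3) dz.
d(omega) = (z) dx ∧ dy + (-3*z) dx ∧ dz + (-x) dy ∧ dz

For a 1-form omega = sum_i f_i dx_i, the exterior derivative is
  d(omega) = sum_{i < j} (∂f_j/∂x_i - ∂f_i/∂x_j) dx_i ∧ dx_j.
  coefficient of dx ∧ dy: ∂f_2/∂x - ∂f_1/∂y = ∂(x*z)/∂x - ∂(2*x^2)/∂y = z
  coefficient of dx ∧ dz: ∂f_3/∂x - ∂f_1/∂z = ∂(-3*x*z + 3*z^2 - 3)/∂x - ∂(2*x^2)/∂z = -3*z
  coefficient of dy ∧ dz: ∂f_3/∂y - ∂f_2/∂z = ∂(-3*x*z + 3*z^2 - 3)/∂y - ∂(x*z)/∂z = -x
Assembling: d(omega) = (z) dx ∧ dy + (-3*z) dx ∧ dz + (-x) dy ∧ dz.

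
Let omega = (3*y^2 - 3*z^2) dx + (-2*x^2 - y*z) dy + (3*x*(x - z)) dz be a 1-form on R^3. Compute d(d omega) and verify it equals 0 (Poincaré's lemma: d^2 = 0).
d(d omega) = 0

Step 1: d omega = sum_{i<j} (∂f_j/∂x_i - ∂f_i/∂x_j) dx_i ∧ dx_j:
  coeff of dx ∧ dy: -4*x - 6*y
  coeff of dx ∧ dz: 6*x + 3*z
  coeff of dy ∧ dz: y
Step 2: Apply d again to each 2-form coefficient. The only possible 3-form in R^3 is dx ∧ dy ∧ dz, with coefficient
  ∂(coeff of dy∧dz)/∂x - ∂(coeff of dx∧dz)/∂y + ∂(coeff of dx∧dy)/∂z
  = ∂/∂x (y) - ∂/∂y (6*x + 3*z) + ∂/∂z (-4*x - 6*y).
Each of these terms simplifies to sums of mixed partials that cancel in pairs. The result is 0 (by equality of mixed partials for smooth functions — Schwarz / Clairaut).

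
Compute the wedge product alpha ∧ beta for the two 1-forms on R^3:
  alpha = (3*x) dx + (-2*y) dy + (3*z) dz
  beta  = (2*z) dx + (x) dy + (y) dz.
alpha ∧ beta = (3*x^2 + 4*y*z) dx ∧ dy + (3*x*y - 6*z^2) dx ∧ dz + (-3*x*z - 2*y^2) dy ∧ dz

Distribute the wedge, using dx_i ∧ dx_j = -dx_j ∧ dx_i and dx_i ∧ dx_i = 0. For each pair (i, j) with i < j, the coefficient of dx_i ∧ dx_j in alpha ∧ beta is (alpha_i * beta_j - alpha_j * beta_i). Collecting: alpha ∧ beta = (3*x^2 + 4*y*z) dx ∧ dy + (3*x*y - 6*z^2) dx ∧ dz + (-3*x*z - 2*y^2) dy ∧ dz.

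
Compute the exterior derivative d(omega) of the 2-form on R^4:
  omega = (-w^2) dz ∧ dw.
d(omega) = 0

For a 2-form omega = sum_{i<j} g_{ij} dx_i ∧ dx_j, the exterior derivative is
  d(omega) = sum_{i<j} d(g_{ij}) ∧ dx_i ∧ dx_j = sum_{i<j, k} (∂g_{ij}/∂x_k) dx_k ∧ dx_i ∧ dx_j.
Expand each term, using dx_k ∧ dx_i ∧ dx_j = sgn(permutation) dx_{(a)} ∧ dx_{(b)} ∧ dx_{(c)} with (a < b < c) sorted:

Collecting like 3-forms: d(omega) = 0.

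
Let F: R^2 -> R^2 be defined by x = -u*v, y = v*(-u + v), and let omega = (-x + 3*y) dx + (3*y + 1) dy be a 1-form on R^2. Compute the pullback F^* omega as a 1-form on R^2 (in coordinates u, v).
F^* omega = (v*(5*u*v - 6*v^2 - 1)) du + (5*u^2*v - 12*u*v^2 - u + 6*v^3 + 2*v) dv

Using F^*(f dg) = (f ∘ F) d(g ∘ F), substitute each coordinate x_i by F_i(u, v) in f_i, and replace dx_i by d F_i = (∂F_i/∂u) du + (∂F_i/∂v) dv.
  For the x component: f_1(F) = v*(-2*u + 3*v); d F_1 = (-v) du + (-u) dv
  For the y component: f_2(F) = -3*u*v + 3*v^2 + 1; d F_2 = (-v) du + (-u + 2*v) dv
Combining and collecting du, dv coefficients:
  coeff of du: v*(5*u*v - 6*v^2 - 1)
  coeff of dv: 5*u^2*v - 12*u*v^2 - u + 6*v^3 + 2*v
F^* omega = (v*(5*u*v - 6*v^2 - 1)) du + (5*u^2*v - 12*u*v^2 - u + 6*v^3 + 2*v) dv.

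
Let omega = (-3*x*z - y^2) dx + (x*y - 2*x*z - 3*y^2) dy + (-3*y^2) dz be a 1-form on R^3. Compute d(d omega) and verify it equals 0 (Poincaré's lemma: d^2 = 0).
d(d omega) = 0

Step 1: d omega = sum_{i<j} (∂f_j/∂x_i - ∂f_i/∂x_j) dx_i ∧ dx_j:
  coeff of dx ∧ dy: 3*y - 2*z
  coeff of dx ∧ dz: 3*x
  coeff of dy ∧ dz: 2*x - 6*y
Step 2: Apply d again to each 2-form coefficient. The only possible 3-form in R^3 is dx ∧ dy ∧ dz, with coefficient
  ∂(coeff of dy∧dz)/∂x - ∂(coeff of dx∧dz)/∂y + ∂(coeff of dx∧dy)/∂z
  = ∂/∂x (2*x - 6*y) - ∂/∂y (3*x) + ∂/∂z (3*y - 2*z).
Each of these terms simplifies to sums of mixed partials that cancel in pairs. The result is 0 (by equality of mixed partials for smooth functions — Schwarz / Clairaut).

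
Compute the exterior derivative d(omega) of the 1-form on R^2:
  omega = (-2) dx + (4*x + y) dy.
d(omega) = (4) dx ∧ dy

For a 1-form omega = sum_i f_i dx_i, the exterior derivative is
  d(omega) = sum_{i < j} (∂f_j/∂x_i - ∂f_i/∂x_j) dx_i ∧ dx_j.
  coefficient of dx ∧ dy: ∂f_2/∂x - ∂f_1/∂y = ∂(4*x + y)/∂x - ∂(-2)/∂y = 4
Assembling: d(omega) = (4) dx ∧ dy.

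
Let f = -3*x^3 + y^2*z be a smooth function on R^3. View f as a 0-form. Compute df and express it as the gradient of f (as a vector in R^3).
df = (-9*x^2) dx + (2*y*z) dy + (y^2) dz; grad f = (-9*x^2, 2*y*z, y^2)

For a 0-form f, d f = (∂f/∂x) dx + (∂f/∂y) dy + (∂f/∂z) dz. The components of the vector representation are exactly the entries of grad f in Cartesian coordinates:
  ∂f/∂x = -9*x^2
  ∂f/∂y = 2*y*z
  ∂f/∂z = y^2.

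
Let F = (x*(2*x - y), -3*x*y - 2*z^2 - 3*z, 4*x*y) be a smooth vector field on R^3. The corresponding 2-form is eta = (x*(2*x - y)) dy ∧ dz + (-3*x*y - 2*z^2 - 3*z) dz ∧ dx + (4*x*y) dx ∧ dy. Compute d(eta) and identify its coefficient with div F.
d(eta) = (x - y) dx ∧ dy ∧ dz; div F = x - y

For a 2-form in R^3 of the form above, applying d gives a 3-form with coefficient ∂P/∂x + ∂Q/∂y + ∂R/∂z:
  ∂P/∂x = 4*x - y
  ∂Q/∂y = -3*x
  ∂R/∂z = 0
Sum = x - y, which is exactly div F.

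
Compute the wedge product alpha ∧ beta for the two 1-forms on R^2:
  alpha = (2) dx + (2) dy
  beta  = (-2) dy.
alpha ∧ beta = (-4) dx ∧ dy

Distribute the wedge, using dx_i ∧ dx_j = -dx_j ∧ dx_i and dx_i ∧ dx_i = 0. For each pair (i, j) with i < j, the coefficient of dx_i ∧ dx_j in alpha ∧ beta is (alpha_i * beta_j - alpha_j * beta_i). Collecting: alpha ∧ beta = (-4) dx ∧ dy.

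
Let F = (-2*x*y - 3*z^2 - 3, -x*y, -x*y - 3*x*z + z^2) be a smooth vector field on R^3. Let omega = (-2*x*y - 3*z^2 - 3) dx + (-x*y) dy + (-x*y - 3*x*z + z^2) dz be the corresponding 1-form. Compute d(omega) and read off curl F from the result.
d(omega) = (-x) dy ∧ dz + (y - 3*z) dz ∧ dx + (2*x - y) dx ∧ dy; curl F = (-x, y - 3*z, 2*x - y)

d omega = sum_{i<j} (∂f_j/∂x_i - ∂f_i/∂x_j) dx_i ∧ dx_j. Under the identification (dy ∧ dz, dz ∧ dx, dx ∧ dy) ↔ (e_x, e_y, e_z), the coefficients are exactly the components of curl F. Compute:
  ∂R/∂y - ∂Q/∂z = (-x) - (0) = -x
  ∂P/∂z - ∂R/∂x = (-6*z) - (-y - 3*z) = y - 3*z
  ∂Q/∂x - ∂P/∂y = (-y) - (-2*x) = 2*x - y.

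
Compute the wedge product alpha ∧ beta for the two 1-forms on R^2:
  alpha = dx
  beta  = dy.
alpha ∧ beta = (1) dx ∧ dy

Distribute the wedge, using dx_i ∧ dx_j = -dx_j ∧ dx_i and dx_i ∧ dx_i = 0. For each pair (i, j) with i < j, the coefficient of dx_i ∧ dx_j in alpha ∧ beta is (alpha_i * beta_j - alpha_j * beta_i). Collecting: alpha ∧ beta = (1) dx ∧ dy.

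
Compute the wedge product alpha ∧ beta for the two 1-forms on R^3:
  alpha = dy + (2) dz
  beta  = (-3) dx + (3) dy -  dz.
alpha ∧ beta = (3) dx ∧ dy + (-7) dy ∧ dz + (6) dx ∧ dz

Distribute the wedge, using dx_i ∧ dx_j = -dx_j ∧ dx_i and dx_i ∧ dx_i = 0. For each pair (i, j) with i < j, the coefficient of dx_i ∧ dx_j in alpha ∧ beta is (alpha_i * beta_j - alpha_j * beta_i). Collecting: alpha ∧ beta = (3) dx ∧ dy + (-7) dy ∧ dz + (6) dx ∧ dz.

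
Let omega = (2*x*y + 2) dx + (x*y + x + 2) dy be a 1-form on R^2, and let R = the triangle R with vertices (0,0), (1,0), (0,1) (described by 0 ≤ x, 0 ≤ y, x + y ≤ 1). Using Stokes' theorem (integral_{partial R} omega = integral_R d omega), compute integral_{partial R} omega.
integral_(partial R) omega = 1/3

Stokes: integral_partial_R omega = integral_R d omega with d omega = (∂Q/∂x - ∂P/∂y) dx ∧ dy.
  ∂Q/∂x = y + 1
  ∂P/∂y = 2*x
  integrand = ∂Q/∂x - ∂P/∂y = -2*x + y + 1.
Integrating over R: integral_0^1 integral_0^{1-x} (-2*x + y + 1) dy dx = 1/3.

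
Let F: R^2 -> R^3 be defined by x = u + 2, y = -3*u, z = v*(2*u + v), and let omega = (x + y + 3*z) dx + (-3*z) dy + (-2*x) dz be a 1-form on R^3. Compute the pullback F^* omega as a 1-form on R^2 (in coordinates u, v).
F^* omega = (20*u*v - 2*u + 12*v^2 - 8*v + 2) du + (-4*u^2 - 4*u*v - 8*u - 8*v) dv

Using F^*(f dg) = (f ∘ F) d(g ∘ F), substitute each coordinate x_i by F_i(u, v) in f_i, and replace dx_i by d F_i = (∂F_i/∂u) du + (∂F_i/∂v) dv.
  For the x component: f_1(F) = 6*u*v - 2*u + 3*v^2 + 2; d F_1 = (1) du + (0) dv
  For the y component: f_2(F) = 3*v*(-2*u - v); d F_2 = (-3) du + (0) dv
  For the z component: f_3(F) = -2*u - 4; d F_3 = (2*v) du + (2*u + 2*v) dv
Combining and collecting du, dv coefficients:
  coeff of du: 20*u*v - 2*u + 12*v^2 - 8*v + 2
  coeff of dv: -4*u^2 - 4*u*v - 8*u - 8*v
F^* omega = (20*u*v - 2*u + 12*v^2 - 8*v + 2) du + (-4*u^2 - 4*u*v - 8*u - 8*v) dv.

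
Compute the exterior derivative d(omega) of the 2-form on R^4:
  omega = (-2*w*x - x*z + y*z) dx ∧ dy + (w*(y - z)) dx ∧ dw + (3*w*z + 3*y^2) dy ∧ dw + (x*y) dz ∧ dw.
d(omega) = (-x + y) dx ∧ dy ∧ dz + (-w - 2*x) dx ∧ dy ∧ dw + (w + y) dx ∧ dz ∧ dw + (-3*w + x) dy ∧ dz ∧ dw

For a 2-form omega = sum_{i<j} g_{ij} dx_i ∧ dx_j, the exterior derivative is
  d(omega) = sum_{i<j} d(g_{ij}) ∧ dx_i ∧ dx_j = sum_{i<j, k} (∂g_{ij}/∂x_k) dx_k ∧ dx_i ∧ dx_j.
Expand each term, using dx_k ∧ dx_i ∧ dx_j = sgn(permutation) dx_{(a)} ∧ dx_{(b)} ∧ dx_{(c)} with (a < b < c) sorted:
  d(-2*w*x - x*z + y*z) includes (∂/∂z)(-2*w*x - x*z + y*z) dz = (-x + y) dz, which multiplied by dx ∧ dy gives (-x + y) dx ∧ dy ∧ dz
  d(-2*w*x - x*z + y*z) includes (∂/∂w)(-2*w*x - x*z + y*z) dw = (-2*x) dw, which multiplied by dx ∧ dy gives (-2*x) dx ∧ dy ∧ dw
  d(w*(y - z)) includes (∂/∂y)(w*(y - z)) dy = (w) dy, which multiplied by dx ∧ dw gives (-w) dx ∧ dy ∧ dw
  d(w*(y - z)) includes (∂/∂z)(w*(y - z)) dz = (-w) dz, which multiplied by dx ∧ dw gives (w) dx ∧ dz ∧ dw
  d(3*w*z + 3*y^2) includes (∂/∂z)(3*w*z + 3*y^2) dz = (3*w) dz, which multiplied by dy ∧ dw gives (-3*w) dy ∧ dz ∧ dw
  d(x*y) includes (∂/∂x)(x*y) dx = (y) dx, which multiplied by dz ∧ dw gives (y) dx ∧ dz ∧ dw
  d(x*y) includes (∂/∂y)(x*y) dy = (x) dy, which multiplied by dz ∧ dw gives (x) dy ∧ dz ∧ dw
Collecting like 3-forms: d(omega) = (-x + y) dx ∧ dy ∧ dz + (-w - 2*x) dx ∧ dy ∧ dw + (w + y) dx ∧ dz ∧ dw + (-3*w + x) dy ∧ dz ∧ dw.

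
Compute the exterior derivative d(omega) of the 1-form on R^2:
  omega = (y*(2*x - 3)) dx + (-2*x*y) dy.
d(omega) = (-2*x - 2*y + 3) dx ∧ dy

For a 1-form omega = sum_i f_i dx_i, the exterior derivative is
  d(omega) = sum_{i < j} (∂f_j/∂x_i - ∂f_i/∂x_j) dx_i ∧ dx_j.
  coefficient of dx ∧ dy: ∂f_2/∂x - ∂f_1/∂y = ∂(-2*x*y)/∂x - ∂(y*(2*x - 3))/∂y = -2*x - 2*y + 3
Assembling: d(omega) = (-2*x - 2*y + 3) dx ∧ dy.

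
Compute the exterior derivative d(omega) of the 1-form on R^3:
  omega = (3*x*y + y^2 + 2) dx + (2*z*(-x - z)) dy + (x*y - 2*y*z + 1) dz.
d(omega) = (-3*x - 2*y - 2*z) dx ∧ dy + (y) dx ∧ dz + (3*x + 2*z) dy ∧ dz

For a 1-form omega = sum_i f_i dx_i, the exterior derivative is
  d(omega) = sum_{i < j} (∂f_j/∂x_i - ∂f_i/∂x_j) dx_i ∧ dx_j.
  coefficient of dx ∧ dy: ∂f_2/∂x - ∂f_1/∂y = ∂(2*z*(-x - z))/∂x - ∂(3*x*y + y^2 + 2)/∂y = -3*x - 2*y - 2*z
  coefficient of dx ∧ dz: ∂f_3/∂x - ∂f_1/∂z = ∂(x*y - 2*y*z + 1)/∂x - ∂(3*x*y + y^2 + 2)/∂z = y
  coefficient of dy ∧ dz: ∂f_3/∂y - ∂f_2/∂z = ∂(x*y - 2*y*z + 1)/∂y - ∂(2*z*(-x - z))/∂z = 3*x + 2*z
Assembling: d(omega) = (-3*x - 2*y - 2*z) dx ∧ dy + (y) dx ∧ dz + (3*x + 2*z) dy ∧ dz.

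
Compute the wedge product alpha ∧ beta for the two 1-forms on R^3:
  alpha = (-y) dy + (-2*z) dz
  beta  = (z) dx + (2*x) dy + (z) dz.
alpha ∧ beta = (y*z) dx ∧ dy + (z*(4*x - y)) dy ∧ dz + (2*z^2) dx ∧ dz

Distribute the wedge, using dx_i ∧ dx_j = -dx_j ∧ dx_i and dx_i ∧ dx_i = 0. For each pair (i, j) with i < j, the coefficient of dx_i ∧ dx_j in alpha ∧ beta is (alpha_i * beta_j - alpha_j * beta_i). Collecting: alpha ∧ beta = (y*z) dx ∧ dy + (z*(4*x - y)) dy ∧ dz + (2*z^2) dx ∧ dz.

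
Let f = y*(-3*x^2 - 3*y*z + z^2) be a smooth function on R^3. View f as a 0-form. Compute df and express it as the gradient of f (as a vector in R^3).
df = (-6*x*y) dx + (-3*x^2 - 6*y*z + z^2) dy + (y*(-3*y + 2*z)) dz; grad f = (-6*x*y, -3*x^2 - 6*y*z + z^2, y*(-3*y + 2*z))

For a 0-form f, d f = (∂f/∂x) dx + (∂f/∂y) dy + (∂f/∂z) dz. The components of the vector representation are exactly the entries of grad f in Cartesian coordinates:
  ∂f/∂x = -6*x*y
  ∂f/∂y = -3*x^2 - 6*y*z + z^2
  ∂f/∂z = y*(-3*y + 2*z).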